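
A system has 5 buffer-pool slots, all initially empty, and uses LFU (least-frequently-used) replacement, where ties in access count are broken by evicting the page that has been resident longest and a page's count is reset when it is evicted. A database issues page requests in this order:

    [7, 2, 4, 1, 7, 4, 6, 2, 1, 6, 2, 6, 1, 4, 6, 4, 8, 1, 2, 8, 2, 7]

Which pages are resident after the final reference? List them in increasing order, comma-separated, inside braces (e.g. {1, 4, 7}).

7: fault, frames [7]
2: fault, frames [7, 2]
4: fault, frames [7, 2, 4]
1: fault, frames [7, 2, 4, 1]
7: hit
4: hit
6: fault, frames [7, 2, 4, 1, 6]
2: hit
1: hit
6: hit
2: hit
6: hit
1: hit
4: hit
6: hit
4: hit
8: fault, evict 7, frames [2, 4, 1, 6, 8]
1: hit
2: hit
8: hit
2: hit
7: fault, evict 8, frames [2, 4, 1, 6, 7]

{1, 2, 4, 6, 7}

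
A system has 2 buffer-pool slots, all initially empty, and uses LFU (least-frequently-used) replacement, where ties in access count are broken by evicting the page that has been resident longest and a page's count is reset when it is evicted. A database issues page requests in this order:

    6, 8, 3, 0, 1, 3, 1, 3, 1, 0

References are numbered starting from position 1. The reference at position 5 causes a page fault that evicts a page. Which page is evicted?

3

pos 1: 6 -> fault, frames [6]
pos 2: 8 -> fault, frames [6, 8]
pos 3: 3 -> fault, evict 6, frames [8, 3]
pos 4: 0 -> fault, evict 8, frames [3, 0]
pos 5: 1 -> fault, evict 3, frames [0, 1]
At position 5, page 3 is evicted.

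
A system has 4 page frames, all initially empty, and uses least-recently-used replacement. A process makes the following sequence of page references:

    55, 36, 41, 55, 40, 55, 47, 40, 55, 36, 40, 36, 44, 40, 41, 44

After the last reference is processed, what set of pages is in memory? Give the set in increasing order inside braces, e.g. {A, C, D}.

{36, 40, 41, 44}

55: miss, frames [55]
36: miss, frames [55, 36]
41: miss, frames [55, 36, 41]
55: hit
40: miss, frames [36, 41, 55, 40]
55: hit
47: miss, evict 36, frames [41, 40, 55, 47]
40: hit
55: hit
36: miss, evict 41, frames [47, 40, 55, 36]
40: hit
36: hit
44: miss, evict 47, frames [55, 40, 36, 44]
40: hit
41: miss, evict 55, frames [36, 44, 40, 41]
44: hit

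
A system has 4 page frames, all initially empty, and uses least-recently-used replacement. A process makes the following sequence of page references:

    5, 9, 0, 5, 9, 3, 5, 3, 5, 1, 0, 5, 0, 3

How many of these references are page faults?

5: miss, frames [5]
9: miss, frames [5, 9]
0: miss, frames [5, 9, 0]
5: hit
9: hit
3: miss, frames [0, 5, 9, 3]
5: hit
3: hit
5: hit
1: miss, evict 0, frames [9, 3, 5, 1]
0: miss, evict 9, frames [3, 5, 1, 0]
5: hit
0: hit
3: hit
Page faults: 6.

6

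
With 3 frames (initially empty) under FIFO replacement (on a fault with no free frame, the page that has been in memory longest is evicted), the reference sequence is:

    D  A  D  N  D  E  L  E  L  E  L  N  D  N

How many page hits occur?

7

D → fault, frames [D]
A → fault, frames [D, A]
D → hit
N → fault, frames [D, A, N]
D → hit
E → fault, evict D, frames [A, N, E]
L → fault, evict A, frames [N, E, L]
E → hit
L → hit
E → hit
L → hit
N → hit
D → fault, evict N, frames [E, L, D]
N → fault, evict E, frames [L, D, N]
Hits: 7.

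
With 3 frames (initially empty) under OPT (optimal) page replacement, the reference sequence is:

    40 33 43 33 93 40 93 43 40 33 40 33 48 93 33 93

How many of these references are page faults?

40: fault, frames [40]
33: fault, frames [40, 33]
43: fault, frames [40, 33, 43]
33: hit
93: fault, evict 33, frames [40, 43, 93]
40: hit
93: hit
43: hit
40: hit
33: fault, evict 43, frames [40, 93, 33]
40: hit
33: hit
48: fault, evict 40, frames [93, 33, 48]
93: hit
33: hit
93: hit
Page faults: 6.

6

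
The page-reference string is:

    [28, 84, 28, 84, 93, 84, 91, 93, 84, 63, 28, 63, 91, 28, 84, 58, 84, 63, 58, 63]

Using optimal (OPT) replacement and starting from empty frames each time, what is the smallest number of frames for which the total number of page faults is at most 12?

2

f=1: 20 faults
f=2: 11 faults
f=3: 8 faults
f=4: 6 faults
f=5: 6 faults
f=6: 6 faults
Smallest f with faults ≤ 12 is 2.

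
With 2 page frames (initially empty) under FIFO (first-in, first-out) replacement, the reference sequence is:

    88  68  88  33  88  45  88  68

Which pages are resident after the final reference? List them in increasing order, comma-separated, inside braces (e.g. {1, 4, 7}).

88: fault, frames {88}
68: fault, frames {88,68}
88: hit
33: fault, evict 88, frames {68,33}
88: fault, evict 68, frames {33,88}
45: fault, evict 33, frames {88,45}
88: hit
68: fault, evict 88, frames {45,68}

{45, 68}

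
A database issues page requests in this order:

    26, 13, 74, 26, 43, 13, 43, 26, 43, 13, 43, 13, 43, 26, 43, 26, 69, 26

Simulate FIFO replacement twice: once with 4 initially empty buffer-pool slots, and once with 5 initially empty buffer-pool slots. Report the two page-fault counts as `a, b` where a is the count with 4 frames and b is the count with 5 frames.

4 frames: F F F . F . . . . . . . . . . . F F → 6 faults.
5 frames: F F F . F . . . . . . . . . . . F . → 5 faults.
5 < 6: adding a frame reduced faults, as is typical.

6, 5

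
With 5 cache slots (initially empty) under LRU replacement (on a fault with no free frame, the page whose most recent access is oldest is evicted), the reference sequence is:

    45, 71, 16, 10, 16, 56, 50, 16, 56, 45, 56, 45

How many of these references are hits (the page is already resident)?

45: fault, frames {45}
71: fault, frames {45,71}
16: fault, frames {45,71,16}
10: fault, frames {45,71,16,10}
16: hit
56: fault, frames {45,71,10,16,56}
50: fault, evict 45, frames {71,10,16,56,50}
16: hit
56: hit
45: fault, evict 71, frames {10,50,16,56,45}
56: hit
45: hit
Hits: 5.

5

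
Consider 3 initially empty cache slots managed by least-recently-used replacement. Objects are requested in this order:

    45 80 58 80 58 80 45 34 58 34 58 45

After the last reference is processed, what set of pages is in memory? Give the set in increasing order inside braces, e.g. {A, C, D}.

{34, 45, 58}

45 → fault, frames (45)
80 → fault, frames (45 80)
58 → fault, frames (45 80 58)
80 → hit
58 → hit
80 → hit
45 → hit
34 → fault, evict 58, frames (80 45 34)
58 → fault, evict 80, frames (45 34 58)
34 → hit
58 → hit
45 → hit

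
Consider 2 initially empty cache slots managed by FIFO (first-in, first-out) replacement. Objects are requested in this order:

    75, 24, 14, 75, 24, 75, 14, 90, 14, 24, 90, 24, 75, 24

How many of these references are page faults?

9

75 → fault, frames {75}
24 → fault, frames {75,24}
14 → fault, evict 75, frames {24,14}
75 → fault, evict 24, frames {14,75}
24 → fault, evict 14, frames {75,24}
75 → hit
14 → fault, evict 75, frames {24,14}
90 → fault, evict 24, frames {14,90}
14 → hit
24 → fault, evict 14, frames {90,24}
90 → hit
24 → hit
75 → fault, evict 90, frames {24,75}
24 → hit
Page faults: 9.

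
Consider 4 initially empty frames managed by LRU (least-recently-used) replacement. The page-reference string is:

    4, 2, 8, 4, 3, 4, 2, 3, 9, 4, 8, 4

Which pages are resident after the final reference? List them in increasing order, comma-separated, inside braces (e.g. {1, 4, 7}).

{3, 4, 8, 9}

4 -> fault, frames (4)
2 -> fault, frames (4 2)
8 -> fault, frames (4 2 8)
4 -> hit
3 -> fault, frames (2 8 4 3)
4 -> hit
2 -> hit
3 -> hit
9 -> fault, evict 8, frames (4 2 3 9)
4 -> hit
8 -> fault, evict 2, frames (3 9 4 8)
4 -> hit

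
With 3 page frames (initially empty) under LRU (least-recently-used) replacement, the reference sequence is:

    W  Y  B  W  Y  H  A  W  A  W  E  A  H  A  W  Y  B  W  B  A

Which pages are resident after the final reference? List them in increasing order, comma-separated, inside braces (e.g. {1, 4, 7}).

{A, B, W}

W → miss, frames [W]
Y → miss, frames [W, Y]
B → miss, frames [W, Y, B]
W → hit
Y → hit
H → miss, evict B, frames [W, Y, H]
A → miss, evict W, frames [Y, H, A]
W → miss, evict Y, frames [H, A, W]
A → hit
W → hit
E → miss, evict H, frames [A, W, E]
A → hit
H → miss, evict W, frames [E, A, H]
A → hit
W → miss, evict E, frames [H, A, W]
Y → miss, evict H, frames [A, W, Y]
B → miss, evict A, frames [W, Y, B]
W → hit
B → hit
A → miss, evict Y, frames [W, B, A]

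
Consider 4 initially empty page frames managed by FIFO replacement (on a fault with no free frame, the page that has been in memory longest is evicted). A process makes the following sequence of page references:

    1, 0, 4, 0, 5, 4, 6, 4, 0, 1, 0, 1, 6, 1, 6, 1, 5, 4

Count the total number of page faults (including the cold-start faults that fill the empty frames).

1 → miss, frames {1}
0 → miss, frames {1,0}
4 → miss, frames {1,0,4}
0 → hit
5 → miss, frames {1,0,4,5}
4 → hit
6 → miss, evict 1, frames {0,4,5,6}
4 → hit
0 → hit
1 → miss, evict 0, frames {4,5,6,1}
0 → miss, evict 4, frames {5,6,1,0}
1 → hit
6 → hit
1 → hit
6 → hit
1 → hit
5 → hit
4 → miss, evict 5, frames {6,1,0,4}
Page faults: 8.

8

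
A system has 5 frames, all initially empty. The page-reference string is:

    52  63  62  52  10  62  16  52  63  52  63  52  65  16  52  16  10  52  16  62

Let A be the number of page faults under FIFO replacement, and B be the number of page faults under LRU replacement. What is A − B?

-1

Under FIFO: F F F . F . F . . . . . F . F . . . . . → 7 faults.
Under LRU: F F F . F . F . . . . . F . . . F . . F → 8 faults.
A − B = 7 − 8 = -1.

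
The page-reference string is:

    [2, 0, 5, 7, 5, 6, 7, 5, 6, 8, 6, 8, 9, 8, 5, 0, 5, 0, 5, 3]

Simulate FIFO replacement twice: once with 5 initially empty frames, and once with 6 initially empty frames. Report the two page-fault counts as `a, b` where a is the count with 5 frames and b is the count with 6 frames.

5 frames: F F F F . F . . . F . . F . . F F . . F → 10 faults.
6 frames: F F F F . F . . . F . . F . . . . . . F → 8 faults.
8 < 10: adding a frame reduced faults, as is typical.

10, 8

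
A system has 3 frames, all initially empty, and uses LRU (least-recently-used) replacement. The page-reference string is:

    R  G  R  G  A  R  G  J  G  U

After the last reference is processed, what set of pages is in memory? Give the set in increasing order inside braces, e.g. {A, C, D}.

R -> fault, frames (R)
G -> fault, frames (R G)
R -> hit
G -> hit
A -> fault, frames (R G A)
R -> hit
G -> hit
J -> fault, evict A, frames (R G J)
G -> hit
U -> fault, evict R, frames (J G U)

{G, J, U}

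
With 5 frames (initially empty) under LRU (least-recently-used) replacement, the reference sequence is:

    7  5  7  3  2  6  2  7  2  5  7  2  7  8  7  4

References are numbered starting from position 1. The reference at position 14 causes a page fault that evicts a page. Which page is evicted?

3

pos 1: 7 -> fault, frames (7)
pos 2: 5 -> fault, frames (7 5)
pos 3: 7 -> hit
pos 4: 3 -> fault, frames (5 7 3)
pos 5: 2 -> fault, frames (5 7 3 2)
pos 6: 6 -> fault, frames (5 7 3 2 6)
pos 7: 2 -> hit
pos 8: 7 -> hit
pos 9: 2 -> hit
pos 10: 5 -> hit
pos 11: 7 -> hit
pos 12: 2 -> hit
pos 13: 7 -> hit
pos 14: 8 -> fault, evict 3, frames (6 5 2 7 8)
At position 14, page 3 is evicted.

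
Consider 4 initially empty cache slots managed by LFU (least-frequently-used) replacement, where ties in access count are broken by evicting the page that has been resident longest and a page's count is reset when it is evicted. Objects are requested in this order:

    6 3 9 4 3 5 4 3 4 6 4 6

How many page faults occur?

6

6: miss, frames {6}
3: miss, frames {6,3}
9: miss, frames {6,3,9}
4: miss, frames {6,3,9,4}
3: hit
5: miss, evict 6, frames {3,9,4,5}
4: hit
3: hit
4: hit
6: miss, evict 9, frames {3,4,5,6}
4: hit
6: hit
Page faults: 6.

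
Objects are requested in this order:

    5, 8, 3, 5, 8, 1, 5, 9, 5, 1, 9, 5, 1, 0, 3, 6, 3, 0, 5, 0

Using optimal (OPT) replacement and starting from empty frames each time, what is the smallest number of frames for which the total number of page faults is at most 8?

4

f=1: 20 faults
f=2: 13 faults
f=3: 9 faults
f=4: 7 faults
f=5: 7 faults
f=6: 7 faults
f=7: 7 faults
Smallest f with faults ≤ 8 is 4.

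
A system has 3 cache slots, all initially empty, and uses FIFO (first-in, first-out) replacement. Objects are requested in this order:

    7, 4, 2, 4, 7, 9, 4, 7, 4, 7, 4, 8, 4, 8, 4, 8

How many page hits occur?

7 → fault, frames (7)
4 → fault, frames (7 4)
2 → fault, frames (7 4 2)
4 → hit
7 → hit
9 → fault, evict 7, frames (4 2 9)
4 → hit
7 → fault, evict 4, frames (2 9 7)
4 → fault, evict 2, frames (9 7 4)
7 → hit
4 → hit
8 → fault, evict 9, frames (7 4 8)
4 → hit
8 → hit
4 → hit
8 → hit
Hits: 9.

9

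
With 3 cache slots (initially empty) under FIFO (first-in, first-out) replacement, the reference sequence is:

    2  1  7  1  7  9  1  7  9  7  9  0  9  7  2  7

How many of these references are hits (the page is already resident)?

9

2 → miss, frames [2]
1 → miss, frames [2, 1]
7 → miss, frames [2, 1, 7]
1 → hit
7 → hit
9 → miss, evict 2, frames [1, 7, 9]
1 → hit
7 → hit
9 → hit
7 → hit
9 → hit
0 → miss, evict 1, frames [7, 9, 0]
9 → hit
7 → hit
2 → miss, evict 7, frames [9, 0, 2]
7 → miss, evict 9, frames [0, 2, 7]
Hits: 9.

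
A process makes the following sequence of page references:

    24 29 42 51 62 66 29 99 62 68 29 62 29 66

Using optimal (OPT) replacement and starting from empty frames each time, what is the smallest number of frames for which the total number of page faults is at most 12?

f=1: 14 faults
f=2: 11 faults
f=3: 9 faults
f=4: 8 faults
f=5: 8 faults
f=6: 8 faults
f=7: 8 faults
f=8: 8 faults
Smallest f with faults ≤ 12 is 2.

2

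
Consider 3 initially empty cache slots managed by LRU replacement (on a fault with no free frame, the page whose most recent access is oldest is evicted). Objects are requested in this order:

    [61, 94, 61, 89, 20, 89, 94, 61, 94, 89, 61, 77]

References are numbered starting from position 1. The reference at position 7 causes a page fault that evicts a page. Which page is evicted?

pos 1: 61 -> fault, frames {61}
pos 2: 94 -> fault, frames {61,94}
pos 3: 61 -> hit
pos 4: 89 -> fault, frames {94,61,89}
pos 5: 20 -> fault, evict 94, frames {61,89,20}
pos 6: 89 -> hit
pos 7: 94 -> fault, evict 61, frames {20,89,94}
At position 7, page 61 is evicted.

61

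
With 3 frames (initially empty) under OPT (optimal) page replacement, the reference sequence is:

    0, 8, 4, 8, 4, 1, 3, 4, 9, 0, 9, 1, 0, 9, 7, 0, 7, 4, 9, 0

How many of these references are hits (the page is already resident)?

11

0 -> miss, frames (0)
8 -> miss, frames (0 8)
4 -> miss, frames (0 8 4)
8 -> hit
4 -> hit
1 -> miss, evict 8, frames (0 4 1)
3 -> miss, evict 1, frames (0 4 3)
4 -> hit
9 -> miss, evict 3, frames (0 4 9)
0 -> hit
9 -> hit
1 -> miss, evict 4, frames (0 9 1)
0 -> hit
9 -> hit
7 -> miss, evict 1, frames (0 9 7)
0 -> hit
7 -> hit
4 -> miss, evict 7, frames (0 9 4)
9 -> hit
0 -> hit
Hits: 11.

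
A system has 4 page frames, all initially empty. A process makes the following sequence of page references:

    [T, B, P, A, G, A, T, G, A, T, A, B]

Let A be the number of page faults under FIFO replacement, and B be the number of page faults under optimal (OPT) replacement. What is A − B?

Under FIFO: F F F F F . F . . . . F → 7 faults.
Under OPT: F F F F F . . . . . . . → 5 faults.
A − B = 7 − 5 = 2.

2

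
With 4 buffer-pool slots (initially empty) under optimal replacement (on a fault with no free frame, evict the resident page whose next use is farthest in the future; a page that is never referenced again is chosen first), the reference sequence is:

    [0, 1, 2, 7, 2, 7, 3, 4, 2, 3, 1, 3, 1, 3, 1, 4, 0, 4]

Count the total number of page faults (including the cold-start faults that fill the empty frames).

0 → fault, frames (0)
1 → fault, frames (0 1)
2 → fault, frames (0 1 2)
7 → fault, frames (0 1 2 7)
2 → hit
7 → hit
3 → fault, evict 7, frames (0 1 2 3)
4 → fault, evict 0, frames (1 2 3 4)
2 → hit
3 → hit
1 → hit
3 → hit
1 → hit
3 → hit
1 → hit
4 → hit
0 → fault, evict 3, frames (1 2 4 0)
4 → hit
Page faults: 7.

7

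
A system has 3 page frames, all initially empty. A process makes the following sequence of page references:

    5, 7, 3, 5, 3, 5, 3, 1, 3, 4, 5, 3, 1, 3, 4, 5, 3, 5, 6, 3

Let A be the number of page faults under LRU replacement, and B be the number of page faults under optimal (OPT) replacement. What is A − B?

Under LRU: F F F . . . . F . F F . F . F F . . F . → 10 faults.
Under OPT: F F F . . . . F . F . . F . . F . . F . → 8 faults.
A − B = 10 − 8 = 2.

2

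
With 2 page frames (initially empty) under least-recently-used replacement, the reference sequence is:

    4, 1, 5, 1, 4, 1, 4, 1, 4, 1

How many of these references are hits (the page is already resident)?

6

4 -> miss, frames [4]
1 -> miss, frames [4, 1]
5 -> miss, evict 4, frames [1, 5]
1 -> hit
4 -> miss, evict 5, frames [1, 4]
1 -> hit
4 -> hit
1 -> hit
4 -> hit
1 -> hit
Hits: 6.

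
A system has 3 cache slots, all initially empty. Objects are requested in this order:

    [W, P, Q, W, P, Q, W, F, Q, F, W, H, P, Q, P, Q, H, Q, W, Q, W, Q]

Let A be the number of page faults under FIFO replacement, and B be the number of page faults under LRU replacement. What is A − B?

Under FIFO: F F F . . . . F . . F F F F . . . . F . . . → 9 faults.
Under LRU: F F F . . . . F . . . F F F . . . . F . . . → 8 faults.
A − B = 9 − 8 = 1.

1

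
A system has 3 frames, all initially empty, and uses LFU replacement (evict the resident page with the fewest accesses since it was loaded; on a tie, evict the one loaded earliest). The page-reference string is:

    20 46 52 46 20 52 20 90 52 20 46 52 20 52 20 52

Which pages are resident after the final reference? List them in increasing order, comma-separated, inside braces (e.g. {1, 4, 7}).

20 → fault, frames {20}
46 → fault, frames {20,46}
52 → fault, frames {20,46,52}
46 → hit
20 → hit
52 → hit
20 → hit
90 → fault, evict 46, frames {20,52,90}
52 → hit
20 → hit
46 → fault, evict 90, frames {20,52,46}
52 → hit
20 → hit
52 → hit
20 → hit
52 → hit

{20, 46, 52}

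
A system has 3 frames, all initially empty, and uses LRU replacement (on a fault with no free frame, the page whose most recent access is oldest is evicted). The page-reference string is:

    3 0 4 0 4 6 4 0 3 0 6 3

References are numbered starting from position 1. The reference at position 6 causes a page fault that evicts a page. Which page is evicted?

3

pos 1: 3 → fault, frames (3)
pos 2: 0 → fault, frames (3 0)
pos 3: 4 → fault, frames (3 0 4)
pos 4: 0 → hit
pos 5: 4 → hit
pos 6: 6 → fault, evict 3, frames (0 4 6)
At position 6, page 3 is evicted.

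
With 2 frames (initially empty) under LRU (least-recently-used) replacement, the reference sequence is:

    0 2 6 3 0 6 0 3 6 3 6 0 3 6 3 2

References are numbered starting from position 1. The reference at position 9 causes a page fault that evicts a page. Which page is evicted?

pos 1: 0 → miss, frames [0]
pos 2: 2 → miss, frames [0, 2]
pos 3: 6 → miss, evict 0, frames [2, 6]
pos 4: 3 → miss, evict 2, frames [6, 3]
pos 5: 0 → miss, evict 6, frames [3, 0]
pos 6: 6 → miss, evict 3, frames [0, 6]
pos 7: 0 → hit
pos 8: 3 → miss, evict 6, frames [0, 3]
pos 9: 6 → miss, evict 0, frames [3, 6]
At position 9, page 0 is evicted.

0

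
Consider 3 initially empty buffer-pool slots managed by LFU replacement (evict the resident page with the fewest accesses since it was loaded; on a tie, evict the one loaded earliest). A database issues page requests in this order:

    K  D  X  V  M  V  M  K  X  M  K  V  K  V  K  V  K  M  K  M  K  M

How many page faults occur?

K: fault, frames [K]
D: fault, frames [K, D]
X: fault, frames [K, D, X]
V: fault, evict K, frames [D, X, V]
M: fault, evict D, frames [X, V, M]
V: hit
M: hit
K: fault, evict X, frames [V, M, K]
X: fault, evict K, frames [V, M, X]
M: hit
K: fault, evict X, frames [V, M, K]
V: hit
K: hit
V: hit
K: hit
V: hit
K: hit
M: hit
K: hit
M: hit
K: hit
M: hit
Page faults: 8.

8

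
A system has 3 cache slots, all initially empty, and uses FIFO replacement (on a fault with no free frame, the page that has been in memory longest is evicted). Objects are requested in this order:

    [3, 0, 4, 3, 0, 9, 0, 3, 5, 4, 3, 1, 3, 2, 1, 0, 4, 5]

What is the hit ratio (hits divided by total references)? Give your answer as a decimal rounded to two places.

3: miss, frames (3)
0: miss, frames (3 0)
4: miss, frames (3 0 4)
3: hit
0: hit
9: miss, evict 3, frames (0 4 9)
0: hit
3: miss, evict 0, frames (4 9 3)
5: miss, evict 4, frames (9 3 5)
4: miss, evict 9, frames (3 5 4)
3: hit
1: miss, evict 3, frames (5 4 1)
3: miss, evict 5, frames (4 1 3)
2: miss, evict 4, frames (1 3 2)
1: hit
0: miss, evict 1, frames (3 2 0)
4: miss, evict 3, frames (2 0 4)
5: miss, evict 2, frames (0 4 5)
Hits: 5 of 18 references → 5/18 = 0.2778.

0.28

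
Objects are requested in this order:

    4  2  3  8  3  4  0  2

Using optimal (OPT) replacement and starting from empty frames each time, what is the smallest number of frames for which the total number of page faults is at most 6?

3

f=1: 8 faults
f=2: 7 faults
f=3: 6 faults
f=4: 5 faults
f=5: 5 faults
Smallest f with faults ≤ 6 is 3.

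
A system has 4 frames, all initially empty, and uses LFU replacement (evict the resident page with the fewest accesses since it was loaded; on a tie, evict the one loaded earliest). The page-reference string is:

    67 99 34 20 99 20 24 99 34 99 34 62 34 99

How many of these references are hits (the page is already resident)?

67 → fault, frames {67}
99 → fault, frames {67,99}
34 → fault, frames {67,99,34}
20 → fault, frames {67,99,34,20}
99 → hit
20 → hit
24 → fault, evict 67, frames {99,34,20,24}
99 → hit
34 → hit
99 → hit
34 → hit
62 → fault, evict 24, frames {99,34,20,62}
34 → hit
99 → hit
Hits: 8.

8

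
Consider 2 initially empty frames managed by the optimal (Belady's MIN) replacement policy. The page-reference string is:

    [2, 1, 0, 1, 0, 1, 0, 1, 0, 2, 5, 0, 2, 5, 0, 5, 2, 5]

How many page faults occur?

2: miss, frames [2]
1: miss, frames [2, 1]
0: miss, evict 2, frames [1, 0]
1: hit
0: hit
1: hit
0: hit
1: hit
0: hit
2: miss, evict 1, frames [0, 2]
5: miss, evict 2, frames [0, 5]
0: hit
2: miss, evict 0, frames [5, 2]
5: hit
0: miss, evict 2, frames [5, 0]
5: hit
2: miss, evict 0, frames [5, 2]
5: hit
Page faults: 8.

8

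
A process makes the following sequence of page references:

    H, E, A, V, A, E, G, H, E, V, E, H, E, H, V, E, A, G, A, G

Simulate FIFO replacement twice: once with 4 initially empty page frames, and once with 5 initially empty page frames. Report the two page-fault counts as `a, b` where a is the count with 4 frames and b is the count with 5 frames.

4 frames: F F F F . . F F F . . . . . . . F . . . → 8 faults.
5 frames: F F F F . . F . . . . . . . . . . . . . → 5 faults.
5 < 8: adding a frame reduced faults, as is typical.

8, 5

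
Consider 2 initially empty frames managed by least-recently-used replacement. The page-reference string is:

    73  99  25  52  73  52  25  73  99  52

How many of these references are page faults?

9

73 -> fault, frames {73}
99 -> fault, frames {73,99}
25 -> fault, evict 73, frames {99,25}
52 -> fault, evict 99, frames {25,52}
73 -> fault, evict 25, frames {52,73}
52 -> hit
25 -> fault, evict 73, frames {52,25}
73 -> fault, evict 52, frames {25,73}
99 -> fault, evict 25, frames {73,99}
52 -> fault, evict 73, frames {99,52}
Page faults: 9.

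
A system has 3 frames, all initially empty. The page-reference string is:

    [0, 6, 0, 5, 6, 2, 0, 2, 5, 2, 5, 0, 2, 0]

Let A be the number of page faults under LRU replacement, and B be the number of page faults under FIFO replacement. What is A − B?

Under LRU: F F . F . F F . F . . . . . → 6 faults.
Under FIFO: F F . F . F F . . . . . . . → 5 faults.
A − B = 6 − 5 = 1.

1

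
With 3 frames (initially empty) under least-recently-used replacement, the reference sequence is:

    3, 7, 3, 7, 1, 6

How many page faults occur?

4

3: miss, frames (3)
7: miss, frames (3 7)
3: hit
7: hit
1: miss, frames (3 7 1)
6: miss, evict 3, frames (7 1 6)
Page faults: 4.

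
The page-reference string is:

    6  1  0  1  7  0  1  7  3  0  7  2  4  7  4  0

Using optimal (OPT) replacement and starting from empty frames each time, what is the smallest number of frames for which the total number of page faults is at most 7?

3

f=1: 16 faults
f=2: 10 faults
f=3: 7 faults
f=4: 7 faults
f=5: 7 faults
f=6: 7 faults
f=7: 7 faults
Smallest f with faults ≤ 7 is 3.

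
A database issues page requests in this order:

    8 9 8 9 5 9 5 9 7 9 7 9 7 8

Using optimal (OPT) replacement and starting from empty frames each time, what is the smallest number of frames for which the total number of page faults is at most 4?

f=1: 14 faults
f=2: 5 faults
f=3: 4 faults
f=4: 4 faults
Smallest f with faults ≤ 4 is 3.

3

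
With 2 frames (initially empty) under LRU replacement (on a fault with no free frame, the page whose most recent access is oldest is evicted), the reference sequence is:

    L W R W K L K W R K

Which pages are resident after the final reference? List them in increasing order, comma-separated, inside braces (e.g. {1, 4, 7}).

L -> miss, frames (L)
W -> miss, frames (L W)
R -> miss, evict L, frames (W R)
W -> hit
K -> miss, evict R, frames (W K)
L -> miss, evict W, frames (K L)
K -> hit
W -> miss, evict L, frames (K W)
R -> miss, evict K, frames (W R)
K -> miss, evict W, frames (R K)

{K, R}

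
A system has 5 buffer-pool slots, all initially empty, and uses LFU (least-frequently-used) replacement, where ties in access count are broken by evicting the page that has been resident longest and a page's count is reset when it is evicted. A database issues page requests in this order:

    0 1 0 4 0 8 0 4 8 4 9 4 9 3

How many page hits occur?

0 -> miss, frames [0]
1 -> miss, frames [0, 1]
0 -> hit
4 -> miss, frames [0, 1, 4]
0 -> hit
8 -> miss, frames [0, 1, 4, 8]
0 -> hit
4 -> hit
8 -> hit
4 -> hit
9 -> miss, frames [0, 1, 4, 8, 9]
4 -> hit
9 -> hit
3 -> miss, evict 1, frames [0, 4, 8, 9, 3]
Hits: 8.

8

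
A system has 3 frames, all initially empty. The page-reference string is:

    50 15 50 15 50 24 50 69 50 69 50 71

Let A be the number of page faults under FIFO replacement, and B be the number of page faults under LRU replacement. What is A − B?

Under FIFO: F F . . . F . F F . . F → 6 faults.
Under LRU: F F . . . F . F . . . F → 5 faults.
A − B = 6 − 5 = 1.

1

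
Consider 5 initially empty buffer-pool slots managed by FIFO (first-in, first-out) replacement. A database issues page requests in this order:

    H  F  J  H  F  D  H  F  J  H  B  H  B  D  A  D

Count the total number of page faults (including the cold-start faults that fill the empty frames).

6

H: fault, frames [H]
F: fault, frames [H, F]
J: fault, frames [H, F, J]
H: hit
F: hit
D: fault, frames [H, F, J, D]
H: hit
F: hit
J: hit
H: hit
B: fault, frames [H, F, J, D, B]
H: hit
B: hit
D: hit
A: fault, evict H, frames [F, J, D, B, A]
D: hit
Page faults: 6.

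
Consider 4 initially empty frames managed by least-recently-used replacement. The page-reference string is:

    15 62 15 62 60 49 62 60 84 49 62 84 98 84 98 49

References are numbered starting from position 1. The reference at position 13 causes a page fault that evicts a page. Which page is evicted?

60

pos 1: 15 → fault, frames [15]
pos 2: 62 → fault, frames [15, 62]
pos 3: 15 → hit
pos 4: 62 → hit
pos 5: 60 → fault, frames [15, 62, 60]
pos 6: 49 → fault, frames [15, 62, 60, 49]
pos 7: 62 → hit
pos 8: 60 → hit
pos 9: 84 → fault, evict 15, frames [49, 62, 60, 84]
pos 10: 49 → hit
pos 11: 62 → hit
pos 12: 84 → hit
pos 13: 98 → fault, evict 60, frames [49, 62, 84, 98]
At position 13, page 60 is evicted.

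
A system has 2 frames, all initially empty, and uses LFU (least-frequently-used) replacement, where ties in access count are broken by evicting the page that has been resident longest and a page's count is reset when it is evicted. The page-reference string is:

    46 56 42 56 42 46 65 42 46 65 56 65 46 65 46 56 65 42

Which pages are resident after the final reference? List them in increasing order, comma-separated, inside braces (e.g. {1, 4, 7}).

46 → miss, frames {46}
56 → miss, frames {46,56}
42 → miss, evict 46, frames {56,42}
56 → hit
42 → hit
46 → miss, evict 56, frames {42,46}
65 → miss, evict 46, frames {42,65}
42 → hit
46 → miss, evict 65, frames {42,46}
65 → miss, evict 46, frames {42,65}
56 → miss, evict 65, frames {42,56}
65 → miss, evict 56, frames {42,65}
46 → miss, evict 65, frames {42,46}
65 → miss, evict 46, frames {42,65}
46 → miss, evict 65, frames {42,46}
56 → miss, evict 46, frames {42,56}
65 → miss, evict 56, frames {42,65}
42 → hit

{42, 65}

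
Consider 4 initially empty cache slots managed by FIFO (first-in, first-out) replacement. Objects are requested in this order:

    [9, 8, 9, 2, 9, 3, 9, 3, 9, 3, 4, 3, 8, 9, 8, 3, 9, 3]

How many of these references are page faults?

9 → fault, frames (9)
8 → fault, frames (9 8)
9 → hit
2 → fault, frames (9 8 2)
9 → hit
3 → fault, frames (9 8 2 3)
9 → hit
3 → hit
9 → hit
3 → hit
4 → fault, evict 9, frames (8 2 3 4)
3 → hit
8 → hit
9 → fault, evict 8, frames (2 3 4 9)
8 → fault, evict 2, frames (3 4 9 8)
3 → hit
9 → hit
3 → hit
Page faults: 7.

7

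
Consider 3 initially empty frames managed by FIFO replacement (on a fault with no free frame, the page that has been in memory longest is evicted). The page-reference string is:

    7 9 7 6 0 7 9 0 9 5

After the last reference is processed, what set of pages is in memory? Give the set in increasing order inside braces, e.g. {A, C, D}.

{5, 7, 9}

7: fault, frames (7)
9: fault, frames (7 9)
7: hit
6: fault, frames (7 9 6)
0: fault, evict 7, frames (9 6 0)
7: fault, evict 9, frames (6 0 7)
9: fault, evict 6, frames (0 7 9)
0: hit
9: hit
5: fault, evict 0, frames (7 9 5)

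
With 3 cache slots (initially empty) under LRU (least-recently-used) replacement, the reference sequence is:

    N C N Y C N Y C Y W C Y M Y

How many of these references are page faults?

5

N: fault, frames {N}
C: fault, frames {N,C}
N: hit
Y: fault, frames {C,N,Y}
C: hit
N: hit
Y: hit
C: hit
Y: hit
W: fault, evict N, frames {C,Y,W}
C: hit
Y: hit
M: fault, evict W, frames {C,Y,M}
Y: hit
Page faults: 5.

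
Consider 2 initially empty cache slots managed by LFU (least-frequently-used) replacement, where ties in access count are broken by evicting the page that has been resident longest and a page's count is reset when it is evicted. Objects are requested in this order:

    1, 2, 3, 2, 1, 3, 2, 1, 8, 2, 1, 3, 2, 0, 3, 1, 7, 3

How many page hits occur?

1 -> miss, frames (1)
2 -> miss, frames (1 2)
3 -> miss, evict 1, frames (2 3)
2 -> hit
1 -> miss, evict 3, frames (2 1)
3 -> miss, evict 1, frames (2 3)
2 -> hit
1 -> miss, evict 3, frames (2 1)
8 -> miss, evict 1, frames (2 8)
2 -> hit
1 -> miss, evict 8, frames (2 1)
3 -> miss, evict 1, frames (2 3)
2 -> hit
0 -> miss, evict 3, frames (2 0)
3 -> miss, evict 0, frames (2 3)
1 -> miss, evict 3, frames (2 1)
7 -> miss, evict 1, frames (2 7)
3 -> miss, evict 7, frames (2 3)
Hits: 4.

4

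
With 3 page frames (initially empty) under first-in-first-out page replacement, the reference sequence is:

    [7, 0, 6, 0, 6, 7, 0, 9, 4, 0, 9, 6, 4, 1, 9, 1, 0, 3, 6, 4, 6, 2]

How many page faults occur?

7 -> miss, frames {7}
0 -> miss, frames {7,0}
6 -> miss, frames {7,0,6}
0 -> hit
6 -> hit
7 -> hit
0 -> hit
9 -> miss, evict 7, frames {0,6,9}
4 -> miss, evict 0, frames {6,9,4}
0 -> miss, evict 6, frames {9,4,0}
9 -> hit
6 -> miss, evict 9, frames {4,0,6}
4 -> hit
1 -> miss, evict 4, frames {0,6,1}
9 -> miss, evict 0, frames {6,1,9}
1 -> hit
0 -> miss, evict 6, frames {1,9,0}
3 -> miss, evict 1, frames {9,0,3}
6 -> miss, evict 9, frames {0,3,6}
4 -> miss, evict 0, frames {3,6,4}
6 -> hit
2 -> miss, evict 3, frames {6,4,2}
Page faults: 14.

14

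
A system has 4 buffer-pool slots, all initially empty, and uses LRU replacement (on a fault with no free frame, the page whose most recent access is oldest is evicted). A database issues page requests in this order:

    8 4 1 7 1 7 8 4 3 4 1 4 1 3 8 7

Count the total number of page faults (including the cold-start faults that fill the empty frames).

8: miss, frames {8}
4: miss, frames {8,4}
1: miss, frames {8,4,1}
7: miss, frames {8,4,1,7}
1: hit
7: hit
8: hit
4: hit
3: miss, evict 1, frames {7,8,4,3}
4: hit
1: miss, evict 7, frames {8,3,4,1}
4: hit
1: hit
3: hit
8: hit
7: miss, evict 4, frames {1,3,8,7}
Page faults: 7.

7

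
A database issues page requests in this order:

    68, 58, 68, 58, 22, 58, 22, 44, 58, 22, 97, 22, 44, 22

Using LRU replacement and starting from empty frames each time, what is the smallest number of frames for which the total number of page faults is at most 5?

4

f=1: 14 faults
f=2: 8 faults
f=3: 6 faults
f=4: 5 faults
f=5: 5 faults
Smallest f with faults ≤ 5 is 4.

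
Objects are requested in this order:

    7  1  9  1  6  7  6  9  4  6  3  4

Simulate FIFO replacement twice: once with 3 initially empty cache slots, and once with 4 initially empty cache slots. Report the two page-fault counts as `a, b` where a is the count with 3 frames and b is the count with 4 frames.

3 frames: F F F . F F . . F . F . → 7 faults.
4 frames: F F F . F . . . F . F . → 6 faults.
6 < 7: adding a frame reduced faults, as is typical.

7, 6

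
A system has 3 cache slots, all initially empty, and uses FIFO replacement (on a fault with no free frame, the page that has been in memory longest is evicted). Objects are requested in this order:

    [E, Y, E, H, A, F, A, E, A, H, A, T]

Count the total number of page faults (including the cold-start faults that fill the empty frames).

9

E -> fault, frames {E}
Y -> fault, frames {E,Y}
E -> hit
H -> fault, frames {E,Y,H}
A -> fault, evict E, frames {Y,H,A}
F -> fault, evict Y, frames {H,A,F}
A -> hit
E -> fault, evict H, frames {A,F,E}
A -> hit
H -> fault, evict A, frames {F,E,H}
A -> fault, evict F, frames {E,H,A}
T -> fault, evict E, frames {H,A,T}
Page faults: 9.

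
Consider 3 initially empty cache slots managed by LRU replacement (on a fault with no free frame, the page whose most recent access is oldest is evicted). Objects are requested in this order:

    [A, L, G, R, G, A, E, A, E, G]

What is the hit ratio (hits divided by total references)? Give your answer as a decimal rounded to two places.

0.40

A: fault, frames (A)
L: fault, frames (A L)
G: fault, frames (A L G)
R: fault, evict A, frames (L G R)
G: hit
A: fault, evict L, frames (R G A)
E: fault, evict R, frames (G A E)
A: hit
E: hit
G: hit
Hits: 4 of 10 references → 4/10 = 0.4000.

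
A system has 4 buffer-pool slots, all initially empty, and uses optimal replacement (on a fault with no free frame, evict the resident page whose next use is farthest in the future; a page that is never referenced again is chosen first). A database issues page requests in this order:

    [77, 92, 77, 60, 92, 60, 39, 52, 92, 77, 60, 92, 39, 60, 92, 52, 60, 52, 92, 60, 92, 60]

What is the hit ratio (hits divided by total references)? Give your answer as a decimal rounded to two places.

77 → miss, frames (77)
92 → miss, frames (77 92)
77 → hit
60 → miss, frames (77 92 60)
92 → hit
60 → hit
39 → miss, frames (77 92 60 39)
52 → miss, evict 39, frames (77 92 60 52)
92 → hit
77 → hit
60 → hit
92 → hit
39 → miss, evict 77, frames (92 60 52 39)
60 → hit
92 → hit
52 → hit
60 → hit
52 → hit
92 → hit
60 → hit
92 → hit
60 → hit
Hits: 16 of 22 references → 16/22 = 0.7273.

0.73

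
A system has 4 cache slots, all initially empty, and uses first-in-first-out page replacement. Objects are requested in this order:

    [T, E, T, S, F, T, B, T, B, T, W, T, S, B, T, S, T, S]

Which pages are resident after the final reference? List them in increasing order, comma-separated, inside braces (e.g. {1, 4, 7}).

T -> fault, frames (T)
E -> fault, frames (T E)
T -> hit
S -> fault, frames (T E S)
F -> fault, frames (T E S F)
T -> hit
B -> fault, evict T, frames (E S F B)
T -> fault, evict E, frames (S F B T)
B -> hit
T -> hit
W -> fault, evict S, frames (F B T W)
T -> hit
S -> fault, evict F, frames (B T W S)
B -> hit
T -> hit
S -> hit
T -> hit
S -> hit

{B, S, T, W}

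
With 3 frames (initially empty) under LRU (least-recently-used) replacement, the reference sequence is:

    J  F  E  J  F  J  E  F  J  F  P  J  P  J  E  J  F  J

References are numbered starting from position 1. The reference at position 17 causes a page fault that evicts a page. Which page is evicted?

P

pos 1: J -> miss, frames [J]
pos 2: F -> miss, frames [J, F]
pos 3: E -> miss, frames [J, F, E]
pos 4: J -> hit
pos 5: F -> hit
pos 6: J -> hit
pos 7: E -> hit
pos 8: F -> hit
pos 9: J -> hit
pos 10: F -> hit
pos 11: P -> miss, evict E, frames [J, F, P]
pos 12: J -> hit
pos 13: P -> hit
pos 14: J -> hit
pos 15: E -> miss, evict F, frames [P, J, E]
pos 16: J -> hit
pos 17: F -> miss, evict P, frames [E, J, F]
At position 17, page P is evicted.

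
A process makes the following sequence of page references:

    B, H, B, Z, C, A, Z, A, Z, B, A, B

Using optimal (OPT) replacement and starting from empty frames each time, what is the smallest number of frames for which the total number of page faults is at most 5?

3

f=1: 12 faults
f=2: 6 faults
f=3: 5 faults
f=4: 5 faults
f=5: 5 faults
Smallest f with faults ≤ 5 is 3.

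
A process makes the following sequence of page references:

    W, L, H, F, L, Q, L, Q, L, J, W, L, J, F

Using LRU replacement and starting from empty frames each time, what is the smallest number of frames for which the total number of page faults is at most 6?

6

f=1: 14 faults
f=2: 11 faults
f=3: 8 faults
f=4: 8 faults
f=5: 7 faults
f=6: 6 faults
Smallest f with faults ≤ 6 is 6.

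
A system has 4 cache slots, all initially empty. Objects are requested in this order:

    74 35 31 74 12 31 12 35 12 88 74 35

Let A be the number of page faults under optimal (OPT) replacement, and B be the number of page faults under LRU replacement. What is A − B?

-1

Under OPT: F F F . F . . . . F . . → 5 faults.
Under LRU: F F F . F . . . . F F . → 6 faults.
A − B = 5 − 6 = -1.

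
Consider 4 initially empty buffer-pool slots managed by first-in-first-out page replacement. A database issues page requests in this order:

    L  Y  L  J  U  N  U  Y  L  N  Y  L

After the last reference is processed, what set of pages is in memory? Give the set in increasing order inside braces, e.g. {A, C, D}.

L -> fault, frames [L]
Y -> fault, frames [L, Y]
L -> hit
J -> fault, frames [L, Y, J]
U -> fault, frames [L, Y, J, U]
N -> fault, evict L, frames [Y, J, U, N]
U -> hit
Y -> hit
L -> fault, evict Y, frames [J, U, N, L]
N -> hit
Y -> fault, evict J, frames [U, N, L, Y]
L -> hit

{L, N, U, Y}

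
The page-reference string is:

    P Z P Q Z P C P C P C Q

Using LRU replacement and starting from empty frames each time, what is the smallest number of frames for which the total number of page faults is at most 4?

4

f=1: 12 faults
f=2: 7 faults
f=3: 5 faults
f=4: 4 faults
Smallest f with faults ≤ 4 is 4.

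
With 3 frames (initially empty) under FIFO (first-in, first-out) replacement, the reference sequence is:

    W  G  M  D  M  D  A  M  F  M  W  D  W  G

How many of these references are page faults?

10

W: fault, frames {W}
G: fault, frames {W,G}
M: fault, frames {W,G,M}
D: fault, evict W, frames {G,M,D}
M: hit
D: hit
A: fault, evict G, frames {M,D,A}
M: hit
F: fault, evict M, frames {D,A,F}
M: fault, evict D, frames {A,F,M}
W: fault, evict A, frames {F,M,W}
D: fault, evict F, frames {M,W,D}
W: hit
G: fault, evict M, frames {W,D,G}
Page faults: 10.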